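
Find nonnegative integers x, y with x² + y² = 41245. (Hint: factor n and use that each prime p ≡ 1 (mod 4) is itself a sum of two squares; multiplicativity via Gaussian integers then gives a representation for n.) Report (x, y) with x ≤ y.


Step 1: Factor n = 41245 = 5 · 73 · 113.
Step 2: Check the mod-4 condition on each prime factor: 5 ≡ 1 (mod 4), exponent 1; 73 ≡ 1 (mod 4), exponent 1; 113 ≡ 1 (mod 4), exponent 1.
All primes ≡ 3 (mod 4) appear to even exponent (or don't appear), so by the two-squares theorem n IS expressible as a sum of two squares.
Step 3: Build a representation. Here n = 5 · 73 · 113 is a product of primes ≡ 1 (mod 4). Each prime p ≡ 1 (mod 4) is itself a sum of two squares; find a² by testing p − a² for a perfect square:
  5: 5 − 1² = 4 = 2² ⇒ 5 = 1² + 2².
  73: 73 − 1² = 72, 73 − 2² = 69, 73 − 3² = 64 = 8² ⇒ 73 = 3² + 8².
  113: 113 − 1² = 112, 113 − 2² = 109, 113 − 3² = 104, 113 − 4² = 97, 113 − 5² = 88, 113 − 6² = 77, 113 − 7² = 64 = 8² ⇒ 113 = 7² + 8².
  Combine using the Brahmagupta–Fibonacci identity (a² + b²)(c² + d²) = (ac − bd)² + (ad + bc)² = (ac + bd)² + (ad − bc)²:
  5 · 73 = 365: from (1² + 2²)(3² + 8²), take (1·3 − 2·8, 1·8 + 2·3) = (3 − 16, 8 + 6) = (-13, 14); dropping signs (only squares matter) gives (13, 14); check 13² + 14² = 169 + 196 = 365 ✓.
  365 · 113 = 41245: from (13² + 14²)(7² + 8²), take (13·7 − 14·8, 13·8 + 14·7) = (91 − 112, 104 + 98) = (-21, 202); dropping signs (only squares matter) gives (21, 202); check 21² + 202² = 441 + 40804 = 41245 ✓.
Step 4: Order so x ≤ y and verify: 21² + 202² = 441 + 40804 = 41245 = n. ✓

n = 41245 = 21² + 202² (one valid representation with x ≤ y).


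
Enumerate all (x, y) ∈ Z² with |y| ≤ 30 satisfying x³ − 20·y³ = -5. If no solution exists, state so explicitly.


The equation is x³ - 20y³ = -5. For fixed y, x³ = 20·y³ − 5, so a solution requires the RHS to be a perfect cube.
Strategy: iterate y from -30 to 30, compute RHS = 20·y³ − 5, and check whether it is a (positive or negative) perfect cube.
Check small values of y:
  y = 0: RHS = -5 is not a perfect cube.
  y = 1: RHS = 15 is not a perfect cube.
  y = -1: RHS = -25 is not a perfect cube.
  y = 2: RHS = 155 is not a perfect cube.
  y = -2: RHS = -165 is not a perfect cube.
  y = 3: RHS = 535 is not a perfect cube.
  y = -3: RHS = -545 is not a perfect cube.
Continuing the search up to |y| = 30 finds no solutions either.
No (x, y) in the scanned range satisfies the equation.

No integer solutions with |y| ≤ 30.


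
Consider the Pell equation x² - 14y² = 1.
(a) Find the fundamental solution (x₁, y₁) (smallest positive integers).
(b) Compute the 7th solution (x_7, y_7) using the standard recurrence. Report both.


Step 1: Find the fundamental solution (x₁, y₁) of x² - 14y² = 1.
  Expand √14 as a continued fraction. a₀ = ⌊√14⌋ = 3; iterate m_{k+1} = d_k·a_k − m_k, d_{k+1} = (14 − m_{k+1}²)/d_k, a_{k+1} = ⌊(a₀ + m_{k+1})/d_{k+1}⌋ (starting m₀ = 0, d₀ = 1), with convergents p_k = a_k·p_{k-1} + p_{k-2}, q_k = a_k·q_{k-1} + q_{k-2} (p₋₁ = 1, q₋₁ = 0):
  k = 0: a₀ = 3; p₀/q₀ = 3/1; p₀² − 14·q₀² = 9 − 14 = -5.
  k = 1: m = 3, d = 5, a = ⌊(3 + 3)/5⌋ = 1; p/q = (1·3 + 1)/(1·1 + 0) = 4/1; p² − 14·q² = 16 − 14 = 2.
  k = 2: m = 2, d = 2, a = ⌊(3 + 2)/2⌋ = 2; p/q = (2·4 + 3)/(2·1 + 1) = 11/3; p² − 14·q² = 121 − 126 = -5.
  k = 3: m = 2, d = 5, a = ⌊(3 + 2)/5⌋ = 1; p/q = (1·11 + 4)/(1·3 + 1) = 15/4; p² − 14·q² = 225 − 224 = 1.
  The first convergent with p² − 14·q² = 1 gives the fundamental solution (x₁, y₁) = (15, 4).
Step 2: Apply the recurrence (x_{n+1}, y_{n+1}) = (x₁x_n + 14y₁y_n, x₁y_n + y₁x_n) repeatedly.
  From (x_1, y_1) = (15, 4): x_2 = 15·15 + 14·4·4 = 449; y_2 = 15·4 + 4·15 = 120.
  From (x_2, y_2) = (449, 120): x_3 = 15·449 + 14·4·120 = 13455; y_3 = 15·120 + 4·449 = 3596.
  From (x_3, y_3) = (13455, 3596): x_4 = 15·13455 + 14·4·3596 = 403201; y_4 = 15·3596 + 4·13455 = 107760.
  From (x_4, y_4) = (403201, 107760): x_5 = 15·403201 + 14·4·107760 = 12082575; y_5 = 15·107760 + 4·403201 = 3229204.
  From (x_5, y_5) = (12082575, 3229204): x_6 = 15·12082575 + 14·4·3229204 = 362074049; y_6 = 15·3229204 + 4·12082575 = 96768360.
  From (x_6, y_6) = (362074049, 96768360): x_7 = 15·362074049 + 14·4·96768360 = 10850138895; y_7 = 15·96768360 + 4·362074049 = 2899821596.
Step 3: Verify x_7² - 14·y_7² = 117725514040791821025 - 117725514040791821024 = 1 (should be 1). ✓

(x_1, y_1) = (15, 4); (x_7, y_7) = (10850138895, 2899821596).


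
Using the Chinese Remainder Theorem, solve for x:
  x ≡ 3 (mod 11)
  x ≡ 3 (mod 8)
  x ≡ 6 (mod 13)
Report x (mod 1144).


Moduli 11, 8, 13 are pairwise coprime; by CRT there is a unique solution modulo M = 11 · 8 · 13 = 1144.
Solve pairwise, accumulating the modulus:
  Start with x ≡ 3 (mod 11).
  Combine with x ≡ 3 (mod 8): since gcd(11, 8) = 1, we get a unique residue mod 88.
    Write x = 3 + 11·t and substitute into x ≡ 3 (mod 8): 11·t ≡ 3 − 3 = 0 (mod 8).
    Reduce coefficients mod 8: 3·t ≡ 0 (mod 8).
    The inverse of 3 mod 8 is 3 (since 3·3 = 9 = 1·8 + 1), so t ≡ 3·0 = 0 ≡ 0 (mod 8).
    Then x = 3 + 11·0 = 3, valid modulo lcm(11, 8) = 88: x ≡ 3 (mod 88).
  Combine with x ≡ 6 (mod 13): since gcd(88, 13) = 1, we get a unique residue mod 1144.
    Write x = 3 + 88·t and substitute into x ≡ 6 (mod 13): 88·t ≡ 6 − 3 = 3 (mod 13).
    Reduce coefficients mod 13: 10·t ≡ 3 (mod 13).
    The inverse of 10 mod 13 is 4 (since 10·4 = 40 = 3·13 + 1), so t ≡ 4·3 = 12 ≡ 12 (mod 13).
    Then x = 3 + 88·12 = 1059, valid modulo lcm(88, 13) = 1144: x ≡ 1059 (mod 1144).
Verify: 1059 mod 11 = 3 ✓, 1059 mod 8 = 3 ✓, 1059 mod 13 = 6 ✓.

x ≡ 1059 (mod 1144).


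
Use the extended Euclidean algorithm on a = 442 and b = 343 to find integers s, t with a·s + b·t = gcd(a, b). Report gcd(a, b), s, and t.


Euclidean algorithm on (442, 343) — divide until remainder is 0:
  442 = 1 · 343 + 99
  343 = 3 · 99 + 46
  99 = 2 · 46 + 7
  46 = 6 · 7 + 4
  7 = 1 · 4 + 3
  4 = 1 · 3 + 1
  3 = 3 · 1 + 0
gcd(442, 343) = 1.
Track Bezout coefficients alongside the remainders: start with r₀ = 442 = a·1 + b·0 (s = 1, t = 0) and r₁ = 343 = a·0 + b·1 (s = 0, t = 1); each new remainder r_{k+1} = r_{k-1} − q_k·r_k inherits s_{k+1} = s_{k-1} − q_k·s_k, t_{k+1} = t_{k-1} − q_k·t_k, so r_k = a·s_k + b·t_k at every step:
  q = 1: r = 99, s = 1 − 1·0 = 1, t = 0 − 1·1 = -1  (check: 442·1 + 343·(-1) = 99)
  q = 3: r = 46, s = 0 − 3·1 = -3, t = 1 − 3·(-1) = 4  (check: 442·(-3) + 343·4 = 46)
  q = 2: r = 7, s = 1 − 2·(-3) = 7, t = -1 − 2·4 = -9  (check: 442·7 + 343·(-9) = 7)
  q = 6: r = 4, s = -3 − 6·7 = -45, t = 4 − 6·(-9) = 58  (check: 442·(-45) + 343·58 = 4)
  q = 1: r = 3, s = 7 − 1·(-45) = 52, t = -9 − 1·58 = -67  (check: 442·52 + 343·(-67) = 3)
  q = 1: r = 1, s = -45 − 1·52 = -97, t = 58 − 1·(-67) = 125  (check: 442·(-97) + 343·125 = 1)
The row with r = 1 (the gcd) gives the Bezout coefficients s = -97, t = 125.
Result: 442 · (-97) + 343 · (125) = 1.

gcd(442, 343) = 1; s = -97, t = 125 (check: 442·(-97) + 343·125 = 1).


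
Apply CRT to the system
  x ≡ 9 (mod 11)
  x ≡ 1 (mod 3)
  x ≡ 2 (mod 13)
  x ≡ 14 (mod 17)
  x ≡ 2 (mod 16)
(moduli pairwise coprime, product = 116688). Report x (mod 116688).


Product of moduli M = 11 · 3 · 13 · 17 · 16 = 116688.
Merge one congruence at a time:
  Start: x ≡ 9 (mod 11).
  Combine with x ≡ 1 (mod 3); new modulus lcm = 33.
    Write x = 9 + 11·t and substitute into x ≡ 1 (mod 3): 11·t ≡ 1 − 9 = -8 (mod 3).
    Reduce coefficients mod 3: 2·t ≡ 1 (mod 3).
    The inverse of 2 mod 3 is 2 (since 2·2 = 4 = 1·3 + 1), so t ≡ 2·1 = 2 ≡ 2 (mod 3).
    Then x = 9 + 11·2 = 31, valid modulo lcm(11, 3) = 33: x ≡ 31 (mod 33).
  Combine with x ≡ 2 (mod 13); new modulus lcm = 429.
    Write x = 31 + 33·t and substitute into x ≡ 2 (mod 13): 33·t ≡ 2 − 31 = -29 (mod 13).
    Reduce coefficients mod 13: 7·t ≡ 10 (mod 13).
    The inverse of 7 mod 13 is 2 (since 7·2 = 14 = 1·13 + 1), so t ≡ 2·10 = 20 ≡ 7 (mod 13).
    Then x = 31 + 33·7 = 262, valid modulo lcm(33, 13) = 429: x ≡ 262 (mod 429).
  Combine with x ≡ 14 (mod 17); new modulus lcm = 7293.
    Write x = 262 + 429·t and substitute into x ≡ 14 (mod 17): 429·t ≡ 14 − 262 = -248 (mod 17).
    Reduce coefficients mod 17: 4·t ≡ 7 (mod 17).
    The inverse of 4 mod 17 is 13 (since 4·13 = 52 = 3·17 + 1), so t ≡ 13·7 = 91 ≡ 6 (mod 17).
    Then x = 262 + 429·6 = 2836, valid modulo lcm(429, 17) = 7293: x ≡ 2836 (mod 7293).
  Combine with x ≡ 2 (mod 16); new modulus lcm = 116688.
    Write x = 2836 + 7293·t and substitute into x ≡ 2 (mod 16): 7293·t ≡ 2 − 2836 = -2834 (mod 16).
    Reduce coefficients mod 16: 13·t ≡ 14 (mod 16).
    The inverse of 13 mod 16 is 5 (since 13·5 = 65 = 4·16 + 1), so t ≡ 5·14 = 70 ≡ 6 (mod 16).
    Then x = 2836 + 7293·6 = 46594, valid modulo lcm(7293, 16) = 116688: x ≡ 46594 (mod 116688).
Verify against each original: 46594 mod 11 = 9, 46594 mod 3 = 1, 46594 mod 13 = 2, 46594 mod 17 = 14, 46594 mod 16 = 2.

x ≡ 46594 (mod 116688).


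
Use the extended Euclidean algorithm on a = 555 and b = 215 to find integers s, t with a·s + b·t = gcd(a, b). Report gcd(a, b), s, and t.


Euclidean algorithm on (555, 215) — divide until remainder is 0:
  555 = 2 · 215 + 125
  215 = 1 · 125 + 90
  125 = 1 · 90 + 35
  90 = 2 · 35 + 20
  35 = 1 · 20 + 15
  20 = 1 · 15 + 5
  15 = 3 · 5 + 0
gcd(555, 215) = 5.
Track Bezout coefficients alongside the remainders: start with r₀ = 555 = a·1 + b·0 (s = 1, t = 0) and r₁ = 215 = a·0 + b·1 (s = 0, t = 1); each new remainder r_{k+1} = r_{k-1} − q_k·r_k inherits s_{k+1} = s_{k-1} − q_k·s_k, t_{k+1} = t_{k-1} − q_k·t_k, so r_k = a·s_k + b·t_k at every step:
  q = 2: r = 125, s = 1 − 2·0 = 1, t = 0 − 2·1 = -2  (check: 555·1 + 215·(-2) = 125)
  q = 1: r = 90, s = 0 − 1·1 = -1, t = 1 − 1·(-2) = 3  (check: 555·(-1) + 215·3 = 90)
  q = 1: r = 35, s = 1 − 1·(-1) = 2, t = -2 − 1·3 = -5  (check: 555·2 + 215·(-5) = 35)
  q = 2: r = 20, s = -1 − 2·2 = -5, t = 3 − 2·(-5) = 13  (check: 555·(-5) + 215·13 = 20)
  q = 1: r = 15, s = 2 − 1·(-5) = 7, t = -5 − 1·13 = -18  (check: 555·7 + 215·(-18) = 15)
  q = 1: r = 5, s = -5 − 1·7 = -12, t = 13 − 1·(-18) = 31  (check: 555·(-12) + 215·31 = 5)
The row with r = 5 (the gcd) gives the Bezout coefficients s = -12, t = 31.
Result: 555 · (-12) + 215 · (31) = 5.

gcd(555, 215) = 5; s = -12, t = 31 (check: 555·(-12) + 215·31 = 5).


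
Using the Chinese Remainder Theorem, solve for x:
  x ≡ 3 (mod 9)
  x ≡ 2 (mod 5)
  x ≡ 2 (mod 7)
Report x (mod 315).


Moduli 9, 5, 7 are pairwise coprime; by CRT there is a unique solution modulo M = 9 · 5 · 7 = 315.
Solve pairwise, accumulating the modulus:
  Start with x ≡ 3 (mod 9).
  Combine with x ≡ 2 (mod 5): since gcd(9, 5) = 1, we get a unique residue mod 45.
    Write x = 3 + 9·t and substitute into x ≡ 2 (mod 5): 9·t ≡ 2 − 3 = -1 (mod 5).
    Reduce coefficients mod 5: 4·t ≡ 4 (mod 5).
    The inverse of 4 mod 5 is 4 (since 4·4 = 16 = 3·5 + 1), so t ≡ 4·4 = 16 ≡ 1 (mod 5).
    Then x = 3 + 9·1 = 12, valid modulo lcm(9, 5) = 45: x ≡ 12 (mod 45).
  Combine with x ≡ 2 (mod 7): since gcd(45, 7) = 1, we get a unique residue mod 315.
    Write x = 12 + 45·t and substitute into x ≡ 2 (mod 7): 45·t ≡ 2 − 12 = -10 (mod 7).
    Reduce coefficients mod 7: 3·t ≡ 4 (mod 7).
    The inverse of 3 mod 7 is 5 (since 3·5 = 15 = 2·7 + 1), so t ≡ 5·4 = 20 ≡ 6 (mod 7).
    Then x = 12 + 45·6 = 282, valid modulo lcm(45, 7) = 315: x ≡ 282 (mod 315).
Verify: 282 mod 9 = 3 ✓, 282 mod 5 = 2 ✓, 282 mod 7 = 2 ✓.

x ≡ 282 (mod 315).


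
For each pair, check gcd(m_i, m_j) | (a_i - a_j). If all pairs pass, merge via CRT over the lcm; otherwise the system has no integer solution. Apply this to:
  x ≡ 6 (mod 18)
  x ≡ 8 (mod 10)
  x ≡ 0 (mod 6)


Moduli 18, 10, 6 are not pairwise coprime, so CRT works modulo lcm(m_i) when all pairwise compatibility conditions hold.
Pairwise compatibility: gcd(m_i, m_j) must divide a_i - a_j for every pair.
Merge one congruence at a time:
  Start: x ≡ 6 (mod 18).
  Combine with x ≡ 8 (mod 10): gcd(18, 10) = 2; 8 - 6 = 2, which IS divisible by 2, so compatible.
    Write x = 6 + 18·t and substitute into x ≡ 8 (mod 10): 18·t ≡ 8 − 6 = 2 (mod 10).
    Divide the congruence (and modulus) by g = 2: 9·t ≡ 1 (mod 5).
    Reduce coefficients mod 5: 4·t ≡ 1 (mod 5).
    The inverse of 4 mod 5 is 4 (since 4·4 = 16 = 3·5 + 1), so t ≡ 4·1 = 4 ≡ 4 (mod 5).
    Then x = 6 + 18·4 = 78, valid modulo lcm(18, 10) = 90: x ≡ 78 (mod 90).
  Combine with x ≡ 0 (mod 6): gcd(90, 6) = 6; 0 - 78 = -78, which IS divisible by 6, so compatible.
    Write x = 78 + 90·t and substitute into x ≡ 0 (mod 6): 90·t ≡ 0 − 78 = -78 (mod 6).
    Divide the congruence (and modulus) by g = 6: 15·t ≡ -13 (mod 1).
    Modulo 1 every t works; take t = 0.
    Then x = 78 + 90·0 = 78, valid modulo lcm(90, 6) = 90: x ≡ 78 (mod 90).
Verify: 78 mod 18 = 6, 78 mod 10 = 8, 78 mod 6 = 0.

x ≡ 78 (mod 90).


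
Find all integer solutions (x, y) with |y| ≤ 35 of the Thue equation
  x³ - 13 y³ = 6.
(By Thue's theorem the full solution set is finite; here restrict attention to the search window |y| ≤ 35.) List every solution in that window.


The equation is x³ - 13y³ = 6. For fixed y, x³ = 13·y³ + 6, so a solution requires the RHS to be a perfect cube.
Strategy: iterate y from -35 to 35, compute RHS = 13·y³ + 6, and check whether it is a (positive or negative) perfect cube.
Check small values of y:
  y = 0: RHS = 6 is not a perfect cube.
  y = 1: RHS = 19 is not a perfect cube.
  y = -1: RHS = -7 is not a perfect cube.
  y = 2: RHS = 110 is not a perfect cube.
  y = -2: RHS = -98 is not a perfect cube.
  y = 3: RHS = 357 is not a perfect cube.
  y = -3: RHS = -345 is not a perfect cube.
Continuing the search up to |y| = 35 finds no solutions either.
No (x, y) in the scanned range satisfies the equation.

No integer solutions with |y| ≤ 35.


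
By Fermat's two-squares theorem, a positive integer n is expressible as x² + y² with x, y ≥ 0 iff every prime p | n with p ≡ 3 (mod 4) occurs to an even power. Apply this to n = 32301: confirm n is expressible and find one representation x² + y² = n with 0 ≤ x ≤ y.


Step 1: Factor n = 32301 = 3^2 · 37 · 97.
Step 2: Check the mod-4 condition on each prime factor: 3 ≡ 3 (mod 4), exponent 2 (must be even); 37 ≡ 1 (mod 4), exponent 1; 97 ≡ 1 (mod 4), exponent 1.
All primes ≡ 3 (mod 4) appear to even exponent (or don't appear), so by the two-squares theorem n IS expressible as a sum of two squares.
Step 3: Build a representation. Group n = k² · m with k = 3 and m = 37 · 97 = 3589 (a product of primes ≡ 1 (mod 4)); a representation of m scales to one of n via (k·x)² + (k·y)² = k²(x² + y²). Each prime p ≡ 1 (mod 4) is itself a sum of two squares; find a² by testing p − a² for a perfect square:
  37: 37 − 1² = 36 = 6² ⇒ 37 = 1² + 6².
  97: 97 − 1² = 96, 97 − 2² = 93, 97 − 3² = 88, 97 − 4² = 81 = 9² ⇒ 97 = 4² + 9².
  Combine using the Brahmagupta–Fibonacci identity (a² + b²)(c² + d²) = (ac − bd)² + (ad + bc)² = (ac + bd)² + (ad − bc)²:
  37 · 97 = 3589: from (1² + 6²)(4² + 9²), take (1·4 − 6·9, 1·9 + 6·4) = (4 − 54, 9 + 24) = (-50, 33); dropping signs (only squares matter) gives (50, 33); check 50² + 33² = 2500 + 1089 = 3589 ✓.
  Scale by k = 3: (3·50, 3·33) = (150, 99).
Step 4: Order so x ≤ y and verify: 99² + 150² = 9801 + 22500 = 32301 = n. ✓

n = 32301 = 99² + 150² (one valid representation with x ≤ y).


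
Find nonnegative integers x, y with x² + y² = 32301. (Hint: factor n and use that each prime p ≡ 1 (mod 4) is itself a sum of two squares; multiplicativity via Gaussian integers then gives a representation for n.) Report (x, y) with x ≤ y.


Step 1: Factor n = 32301 = 3^2 · 37 · 97.
Step 2: Check the mod-4 condition on each prime factor: 3 ≡ 3 (mod 4), exponent 2 (must be even); 37 ≡ 1 (mod 4), exponent 1; 97 ≡ 1 (mod 4), exponent 1.
All primes ≡ 3 (mod 4) appear to even exponent (or don't appear), so by the two-squares theorem n IS expressible as a sum of two squares.
Step 3: Build a representation. Group n = k² · m with k = 3 and m = 37 · 97 = 3589 (a product of primes ≡ 1 (mod 4)); a representation of m scales to one of n via (k·x)² + (k·y)² = k²(x² + y²). Each prime p ≡ 1 (mod 4) is itself a sum of two squares; find a² by testing p − a² for a perfect square:
  37: 37 − 1² = 36 = 6² ⇒ 37 = 1² + 6².
  97: 97 − 1² = 96, 97 − 2² = 93, 97 − 3² = 88, 97 − 4² = 81 = 9² ⇒ 97 = 4² + 9².
  Combine using the Brahmagupta–Fibonacci identity (a² + b²)(c² + d²) = (ac − bd)² + (ad + bc)² = (ac + bd)² + (ad − bc)²:
  37 · 97 = 3589: from (1² + 6²)(4² + 9²), take (1·4 − 6·9, 1·9 + 6·4) = (4 − 54, 9 + 24) = (-50, 33); dropping signs (only squares matter) gives (50, 33); check 50² + 33² = 2500 + 1089 = 3589 ✓.
  Scale by k = 3: (3·50, 3·33) = (150, 99).
Step 4: Order so x ≤ y and verify: 99² + 150² = 9801 + 22500 = 32301 = n. ✓

n = 32301 = 99² + 150² (one valid representation with x ≤ y).


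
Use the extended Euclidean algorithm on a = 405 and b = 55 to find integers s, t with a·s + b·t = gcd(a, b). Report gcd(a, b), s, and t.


Euclidean algorithm on (405, 55) — divide until remainder is 0:
  405 = 7 · 55 + 20
  55 = 2 · 20 + 15
  20 = 1 · 15 + 5
  15 = 3 · 5 + 0
gcd(405, 55) = 5.
Track Bezout coefficients alongside the remainders: start with r₀ = 405 = a·1 + b·0 (s = 1, t = 0) and r₁ = 55 = a·0 + b·1 (s = 0, t = 1); each new remainder r_{k+1} = r_{k-1} − q_k·r_k inherits s_{k+1} = s_{k-1} − q_k·s_k, t_{k+1} = t_{k-1} − q_k·t_k, so r_k = a·s_k + b·t_k at every step:
  q = 7: r = 20, s = 1 − 7·0 = 1, t = 0 − 7·1 = -7  (check: 405·1 + 55·(-7) = 20)
  q = 2: r = 15, s = 0 − 2·1 = -2, t = 1 − 2·(-7) = 15  (check: 405·(-2) + 55·15 = 15)
  q = 1: r = 5, s = 1 − 1·(-2) = 3, t = -7 − 1·15 = -22  (check: 405·3 + 55·(-22) = 5)
The row with r = 5 (the gcd) gives the Bezout coefficients s = 3, t = -22.
Result: 405 · (3) + 55 · (-22) = 5.

gcd(405, 55) = 5; s = 3, t = -22 (check: 405·3 + 55·(-22) = 5).


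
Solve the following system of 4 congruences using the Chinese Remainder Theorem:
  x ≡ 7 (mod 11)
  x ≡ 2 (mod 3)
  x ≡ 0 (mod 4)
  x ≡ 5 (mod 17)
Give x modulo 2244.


Product of moduli M = 11 · 3 · 4 · 17 = 2244.
Merge one congruence at a time:
  Start: x ≡ 7 (mod 11).
  Combine with x ≡ 2 (mod 3); new modulus lcm = 33.
    Write x = 7 + 11·t and substitute into x ≡ 2 (mod 3): 11·t ≡ 2 − 7 = -5 (mod 3).
    Reduce coefficients mod 3: 2·t ≡ 1 (mod 3).
    The inverse of 2 mod 3 is 2 (since 2·2 = 4 = 1·3 + 1), so t ≡ 2·1 = 2 ≡ 2 (mod 3).
    Then x = 7 + 11·2 = 29, valid modulo lcm(11, 3) = 33: x ≡ 29 (mod 33).
  Combine with x ≡ 0 (mod 4); new modulus lcm = 132.
    Write x = 29 + 33·t and substitute into x ≡ 0 (mod 4): 33·t ≡ 0 − 29 = -29 (mod 4).
    Reduce coefficients mod 4: 1·t ≡ 3 (mod 4).
    So t ≡ 3 (mod 4).
    Then x = 29 + 33·3 = 128, valid modulo lcm(33, 4) = 132: x ≡ 128 (mod 132).
  Combine with x ≡ 5 (mod 17); new modulus lcm = 2244.
    Write x = 128 + 132·t and substitute into x ≡ 5 (mod 17): 132·t ≡ 5 − 128 = -123 (mod 17).
    Reduce coefficients mod 17: 13·t ≡ 13 (mod 17).
    The inverse of 13 mod 17 is 4 (since 13·4 = 52 = 3·17 + 1), so t ≡ 4·13 = 52 ≡ 1 (mod 17).
    Then x = 128 + 132·1 = 260, valid modulo lcm(132, 17) = 2244: x ≡ 260 (mod 2244).
Verify against each original: 260 mod 11 = 7, 260 mod 3 = 2, 260 mod 4 = 0, 260 mod 17 = 5.

x ≡ 260 (mod 2244).


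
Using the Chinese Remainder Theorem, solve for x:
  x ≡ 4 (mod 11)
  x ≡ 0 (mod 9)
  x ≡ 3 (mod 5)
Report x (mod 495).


Moduli 11, 9, 5 are pairwise coprime; by CRT there is a unique solution modulo M = 11 · 9 · 5 = 495.
Solve pairwise, accumulating the modulus:
  Start with x ≡ 4 (mod 11).
  Combine with x ≡ 0 (mod 9): since gcd(11, 9) = 1, we get a unique residue mod 99.
    Write x = 4 + 11·t and substitute into x ≡ 0 (mod 9): 11·t ≡ 0 − 4 = -4 (mod 9).
    Reduce coefficients mod 9: 2·t ≡ 5 (mod 9).
    The inverse of 2 mod 9 is 5 (since 2·5 = 10 = 1·9 + 1), so t ≡ 5·5 = 25 ≡ 7 (mod 9).
    Then x = 4 + 11·7 = 81, valid modulo lcm(11, 9) = 99: x ≡ 81 (mod 99).
  Combine with x ≡ 3 (mod 5): since gcd(99, 5) = 1, we get a unique residue mod 495.
    Write x = 81 + 99·t and substitute into x ≡ 3 (mod 5): 99·t ≡ 3 − 81 = -78 (mod 5).
    Reduce coefficients mod 5: 4·t ≡ 2 (mod 5).
    The inverse of 4 mod 5 is 4 (since 4·4 = 16 = 3·5 + 1), so t ≡ 4·2 = 8 ≡ 3 (mod 5).
    Then x = 81 + 99·3 = 378, valid modulo lcm(99, 5) = 495: x ≡ 378 (mod 495).
Verify: 378 mod 11 = 4 ✓, 378 mod 9 = 0 ✓, 378 mod 5 = 3 ✓.

x ≡ 378 (mod 495).


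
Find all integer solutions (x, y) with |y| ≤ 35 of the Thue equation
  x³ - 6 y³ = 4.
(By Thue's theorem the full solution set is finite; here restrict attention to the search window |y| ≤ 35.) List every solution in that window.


The equation is x³ - 6y³ = 4. For fixed y, x³ = 6·y³ + 4, so a solution requires the RHS to be a perfect cube.
Strategy: iterate y from -35 to 35, compute RHS = 6·y³ + 4, and check whether it is a (positive or negative) perfect cube.
Check small values of y:
  y = 0: RHS = 4 is not a perfect cube.
  y = 1: RHS = 10 is not a perfect cube.
  y = -1: RHS = -2 is not a perfect cube.
  y = 2: RHS = 52 is not a perfect cube.
  y = -2: RHS = -44 is not a perfect cube.
  y = 3: RHS = 166 is not a perfect cube.
  y = -3: RHS = -158 is not a perfect cube.
Continuing the search up to |y| = 35 finds no solutions either.
No (x, y) in the scanned range satisfies the equation.

No integer solutions with |y| ≤ 35.


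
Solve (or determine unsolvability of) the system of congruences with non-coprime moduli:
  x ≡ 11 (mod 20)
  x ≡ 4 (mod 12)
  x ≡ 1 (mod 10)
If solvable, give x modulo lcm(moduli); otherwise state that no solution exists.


Moduli 20, 12, 10 are not pairwise coprime, so CRT works modulo lcm(m_i) when all pairwise compatibility conditions hold.
Pairwise compatibility: gcd(m_i, m_j) must divide a_i - a_j for every pair.
Merge one congruence at a time:
  Start: x ≡ 11 (mod 20).
  Combine with x ≡ 4 (mod 12): gcd(20, 12) = 4, and 4 - 11 = -7 is NOT divisible by 4.
    ⇒ system is inconsistent (no integer solution).

No solution (the system is inconsistent).


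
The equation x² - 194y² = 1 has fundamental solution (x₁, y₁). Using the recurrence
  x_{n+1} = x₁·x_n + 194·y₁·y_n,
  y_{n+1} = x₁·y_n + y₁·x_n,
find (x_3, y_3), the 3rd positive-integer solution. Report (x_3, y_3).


Step 1: Find the fundamental solution (x₁, y₁) of x² - 194y² = 1.
  Expand √194 as a continued fraction. a₀ = ⌊√194⌋ = 13; iterate m_{k+1} = d_k·a_k − m_k, d_{k+1} = (194 − m_{k+1}²)/d_k, a_{k+1} = ⌊(a₀ + m_{k+1})/d_{k+1}⌋ (starting m₀ = 0, d₀ = 1), with convergents p_k = a_k·p_{k-1} + p_{k-2}, q_k = a_k·q_{k-1} + q_{k-2} (p₋₁ = 1, q₋₁ = 0):
  k = 0: a₀ = 13; p₀/q₀ = 13/1; p₀² − 194·q₀² = 169 − 194 = -25.
  k = 1: m = 13, d = 25, a = ⌊(13 + 13)/25⌋ = 1; p/q = (1·13 + 1)/(1·1 + 0) = 14/1; p² − 194·q² = 196 − 194 = 2.
  k = 2: m = 12, d = 2, a = ⌊(13 + 12)/2⌋ = 12; p/q = (12·14 + 13)/(12·1 + 1) = 181/13; p² − 194·q² = 32761 − 32786 = -25.
  k = 3: m = 12, d = 25, a = ⌊(13 + 12)/25⌋ = 1; p/q = (1·181 + 14)/(1·13 + 1) = 195/14; p² − 194·q² = 38025 − 38024 = 1.
  The first convergent with p² − 194·q² = 1 gives the fundamental solution (x₁, y₁) = (195, 14).
Step 2: Apply the recurrence (x_{n+1}, y_{n+1}) = (x₁x_n + 194y₁y_n, x₁y_n + y₁x_n) repeatedly.
  From (x_1, y_1) = (195, 14): x_2 = 195·195 + 194·14·14 = 76049; y_2 = 195·14 + 14·195 = 5460.
  From (x_2, y_2) = (76049, 5460): x_3 = 195·76049 + 194·14·5460 = 29658915; y_3 = 195·5460 + 14·76049 = 2129386.
Step 3: Verify x_3² - 194·y_3² = 879651238977225 - 879651238977224 = 1 (should be 1). ✓

(x_1, y_1) = (195, 14); (x_3, y_3) = (29658915, 2129386).


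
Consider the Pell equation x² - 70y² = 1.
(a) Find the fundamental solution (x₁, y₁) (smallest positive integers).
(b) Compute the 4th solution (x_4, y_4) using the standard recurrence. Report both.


Step 1: Find the fundamental solution (x₁, y₁) of x² - 70y² = 1.
  Expand √70 as a continued fraction. a₀ = ⌊√70⌋ = 8; iterate m_{k+1} = d_k·a_k − m_k, d_{k+1} = (70 − m_{k+1}²)/d_k, a_{k+1} = ⌊(a₀ + m_{k+1})/d_{k+1}⌋ (starting m₀ = 0, d₀ = 1), with convergents p_k = a_k·p_{k-1} + p_{k-2}, q_k = a_k·q_{k-1} + q_{k-2} (p₋₁ = 1, q₋₁ = 0):
  k = 0: a₀ = 8; p₀/q₀ = 8/1; p₀² − 70·q₀² = 64 − 70 = -6.
  k = 1: m = 8, d = 6, a = ⌊(8 + 8)/6⌋ = 2; p/q = (2·8 + 1)/(2·1 + 0) = 17/2; p² − 70·q² = 289 − 280 = 9.
  k = 2: m = 4, d = 9, a = ⌊(8 + 4)/9⌋ = 1; p/q = (1·17 + 8)/(1·2 + 1) = 25/3; p² − 70·q² = 625 − 630 = -5.
  k = 3: m = 5, d = 5, a = ⌊(8 + 5)/5⌋ = 2; p/q = (2·25 + 17)/(2·3 + 2) = 67/8; p² − 70·q² = 4489 − 4480 = 9.
  k = 4: m = 5, d = 9, a = ⌊(8 + 5)/9⌋ = 1; p/q = (1·67 + 25)/(1·8 + 3) = 92/11; p² − 70·q² = 8464 − 8470 = -6.
  k = 5: m = 4, d = 6, a = ⌊(8 + 4)/6⌋ = 2; p/q = (2·92 + 67)/(2·11 + 8) = 251/30; p² − 70·q² = 63001 − 63000 = 1.
  The first convergent with p² − 70·q² = 1 gives the fundamental solution (x₁, y₁) = (251, 30).
Step 2: Apply the recurrence (x_{n+1}, y_{n+1}) = (x₁x_n + 70y₁y_n, x₁y_n + y₁x_n) repeatedly.
  From (x_1, y_1) = (251, 30): x_2 = 251·251 + 70·30·30 = 126001; y_2 = 251·30 + 30·251 = 15060.
  From (x_2, y_2) = (126001, 15060): x_3 = 251·126001 + 70·30·15060 = 63252251; y_3 = 251·15060 + 30·126001 = 7560090.
  From (x_3, y_3) = (63252251, 7560090): x_4 = 251·63252251 + 70·30·7560090 = 31752504001; y_4 = 251·7560090 + 30·63252251 = 3795150120.
Step 3: Verify x_4² - 70·y_4² = 1008221510333521008001 - 1008221510333521008000 = 1 (should be 1). ✓

(x_1, y_1) = (251, 30); (x_4, y_4) = (31752504001, 3795150120).


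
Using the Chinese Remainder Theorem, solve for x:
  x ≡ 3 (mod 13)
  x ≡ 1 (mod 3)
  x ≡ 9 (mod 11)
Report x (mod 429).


Moduli 13, 3, 11 are pairwise coprime; by CRT there is a unique solution modulo M = 13 · 3 · 11 = 429.
Solve pairwise, accumulating the modulus:
  Start with x ≡ 3 (mod 13).
  Combine with x ≡ 1 (mod 3): since gcd(13, 3) = 1, we get a unique residue mod 39.
    Write x = 3 + 13·t and substitute into x ≡ 1 (mod 3): 13·t ≡ 1 − 3 = -2 (mod 3).
    Reduce coefficients mod 3: 1·t ≡ 1 (mod 3).
    So t ≡ 1 (mod 3).
    Then x = 3 + 13·1 = 16, valid modulo lcm(13, 3) = 39: x ≡ 16 (mod 39).
  Combine with x ≡ 9 (mod 11): since gcd(39, 11) = 1, we get a unique residue mod 429.
    Write x = 16 + 39·t and substitute into x ≡ 9 (mod 11): 39·t ≡ 9 − 16 = -7 (mod 11).
    Reduce coefficients mod 11: 6·t ≡ 4 (mod 11).
    The inverse of 6 mod 11 is 2 (since 6·2 = 12 = 1·11 + 1), so t ≡ 2·4 = 8 ≡ 8 (mod 11).
    Then x = 16 + 39·8 = 328, valid modulo lcm(39, 11) = 429: x ≡ 328 (mod 429).
Verify: 328 mod 13 = 3 ✓, 328 mod 3 = 1 ✓, 328 mod 11 = 9 ✓.

x ≡ 328 (mod 429).


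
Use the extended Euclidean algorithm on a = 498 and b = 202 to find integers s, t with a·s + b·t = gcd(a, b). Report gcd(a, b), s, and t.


Euclidean algorithm on (498, 202) — divide until remainder is 0:
  498 = 2 · 202 + 94
  202 = 2 · 94 + 14
  94 = 6 · 14 + 10
  14 = 1 · 10 + 4
  10 = 2 · 4 + 2
  4 = 2 · 2 + 0
gcd(498, 202) = 2.
Track Bezout coefficients alongside the remainders: start with r₀ = 498 = a·1 + b·0 (s = 1, t = 0) and r₁ = 202 = a·0 + b·1 (s = 0, t = 1); each new remainder r_{k+1} = r_{k-1} − q_k·r_k inherits s_{k+1} = s_{k-1} − q_k·s_k, t_{k+1} = t_{k-1} − q_k·t_k, so r_k = a·s_k + b·t_k at every step:
  q = 2: r = 94, s = 1 − 2·0 = 1, t = 0 − 2·1 = -2  (check: 498·1 + 202·(-2) = 94)
  q = 2: r = 14, s = 0 − 2·1 = -2, t = 1 − 2·(-2) = 5  (check: 498·(-2) + 202·5 = 14)
  q = 6: r = 10, s = 1 − 6·(-2) = 13, t = -2 − 6·5 = -32  (check: 498·13 + 202·(-32) = 10)
  q = 1: r = 4, s = -2 − 1·13 = -15, t = 5 − 1·(-32) = 37  (check: 498·(-15) + 202·37 = 4)
  q = 2: r = 2, s = 13 − 2·(-15) = 43, t = -32 − 2·37 = -106  (check: 498·43 + 202·(-106) = 2)
The row with r = 2 (the gcd) gives the Bezout coefficients s = 43, t = -106.
Result: 498 · (43) + 202 · (-106) = 2.

gcd(498, 202) = 2; s = 43, t = -106 (check: 498·43 + 202·(-106) = 2).


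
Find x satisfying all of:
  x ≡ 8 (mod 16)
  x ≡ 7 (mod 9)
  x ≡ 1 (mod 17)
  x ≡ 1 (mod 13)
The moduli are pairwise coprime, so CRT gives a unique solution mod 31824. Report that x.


Product of moduli M = 16 · 9 · 17 · 13 = 31824.
Merge one congruence at a time:
  Start: x ≡ 8 (mod 16).
  Combine with x ≡ 7 (mod 9); new modulus lcm = 144.
    Write x = 8 + 16·t and substitute into x ≡ 7 (mod 9): 16·t ≡ 7 − 8 = -1 (mod 9).
    Reduce coefficients mod 9: 7·t ≡ 8 (mod 9).
    The inverse of 7 mod 9 is 4 (since 7·4 = 28 = 3·9 + 1), so t ≡ 4·8 = 32 ≡ 5 (mod 9).
    Then x = 8 + 16·5 = 88, valid modulo lcm(16, 9) = 144: x ≡ 88 (mod 144).
  Combine with x ≡ 1 (mod 17); new modulus lcm = 2448.
    Write x = 88 + 144·t and substitute into x ≡ 1 (mod 17): 144·t ≡ 1 − 88 = -87 (mod 17).
    Reduce coefficients mod 17: 8·t ≡ 15 (mod 17).
    The inverse of 8 mod 17 is 15 (since 8·15 = 120 = 7·17 + 1), so t ≡ 15·15 = 225 ≡ 4 (mod 17).
    Then x = 88 + 144·4 = 664, valid modulo lcm(144, 17) = 2448: x ≡ 664 (mod 2448).
  Combine with x ≡ 1 (mod 13); new modulus lcm = 31824.
    Write x = 664 + 2448·t and substitute into x ≡ 1 (mod 13): 2448·t ≡ 1 − 664 = -663 (mod 13).
    Reduce coefficients mod 13: 4·t ≡ 0 (mod 13).
    The inverse of 4 mod 13 is 10 (since 4·10 = 40 = 3·13 + 1), so t ≡ 10·0 = 0 ≡ 0 (mod 13).
    Then x = 664 + 2448·0 = 664, valid modulo lcm(2448, 13) = 31824: x ≡ 664 (mod 31824).
Verify against each original: 664 mod 16 = 8, 664 mod 9 = 7, 664 mod 17 = 1, 664 mod 13 = 1.

x ≡ 664 (mod 31824).


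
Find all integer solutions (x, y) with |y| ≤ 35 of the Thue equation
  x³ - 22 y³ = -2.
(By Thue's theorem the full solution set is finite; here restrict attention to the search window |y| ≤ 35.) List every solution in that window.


The equation is x³ - 22y³ = -2. For fixed y, x³ = 22·y³ − 2, so a solution requires the RHS to be a perfect cube.
Strategy: iterate y from -35 to 35, compute RHS = 22·y³ − 2, and check whether it is a (positive or negative) perfect cube.
Check small values of y:
  y = 0: RHS = -2 is not a perfect cube.
  y = 1: RHS = 20 is not a perfect cube.
  y = -1: RHS = -24 is not a perfect cube.
  y = 2: RHS = 174 is not a perfect cube.
  y = -2: RHS = -178 is not a perfect cube.
  y = 3: RHS = 592 is not a perfect cube.
  y = -3: RHS = -596 is not a perfect cube.
Continuing the search up to |y| = 35 finds no solutions either.
No (x, y) in the scanned range satisfies the equation.

No integer solutions with |y| ≤ 35.


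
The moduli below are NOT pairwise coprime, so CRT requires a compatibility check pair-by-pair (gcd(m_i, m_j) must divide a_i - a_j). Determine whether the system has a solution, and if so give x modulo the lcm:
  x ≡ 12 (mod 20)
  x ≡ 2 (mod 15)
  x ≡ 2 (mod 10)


Moduli 20, 15, 10 are not pairwise coprime, so CRT works modulo lcm(m_i) when all pairwise compatibility conditions hold.
Pairwise compatibility: gcd(m_i, m_j) must divide a_i - a_j for every pair.
Merge one congruence at a time:
  Start: x ≡ 12 (mod 20).
  Combine with x ≡ 2 (mod 15): gcd(20, 15) = 5; 2 - 12 = -10, which IS divisible by 5, so compatible.
    Write x = 12 + 20·t and substitute into x ≡ 2 (mod 15): 20·t ≡ 2 − 12 = -10 (mod 15).
    Divide the congruence (and modulus) by g = 5: 4·t ≡ -2 (mod 3).
    Reduce coefficients mod 3: 1·t ≡ 1 (mod 3).
    So t ≡ 1 (mod 3).
    Then x = 12 + 20·1 = 32, valid modulo lcm(20, 15) = 60: x ≡ 32 (mod 60).
  Combine with x ≡ 2 (mod 10): gcd(60, 10) = 10; 2 - 32 = -30, which IS divisible by 10, so compatible.
    Write x = 32 + 60·t and substitute into x ≡ 2 (mod 10): 60·t ≡ 2 − 32 = -30 (mod 10).
    Divide the congruence (and modulus) by g = 10: 6·t ≡ -3 (mod 1).
    Modulo 1 every t works; take t = 0.
    Then x = 32 + 60·0 = 32, valid modulo lcm(60, 10) = 60: x ≡ 32 (mod 60).
Verify: 32 mod 20 = 12, 32 mod 15 = 2, 32 mod 10 = 2.

x ≡ 32 (mod 60).


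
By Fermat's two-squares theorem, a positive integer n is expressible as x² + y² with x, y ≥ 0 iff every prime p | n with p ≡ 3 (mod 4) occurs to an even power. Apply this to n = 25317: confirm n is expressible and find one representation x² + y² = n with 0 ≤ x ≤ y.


Step 1: Factor n = 25317 = 3^2 · 29 · 97.
Step 2: Check the mod-4 condition on each prime factor: 3 ≡ 3 (mod 4), exponent 2 (must be even); 29 ≡ 1 (mod 4), exponent 1; 97 ≡ 1 (mod 4), exponent 1.
All primes ≡ 3 (mod 4) appear to even exponent (or don't appear), so by the two-squares theorem n IS expressible as a sum of two squares.
Step 3: Build a representation. Group n = k² · m with k = 3 and m = 29 · 97 = 2813 (a product of primes ≡ 1 (mod 4)); a representation of m scales to one of n via (k·x)² + (k·y)² = k²(x² + y²). Each prime p ≡ 1 (mod 4) is itself a sum of two squares; find a² by testing p − a² for a perfect square:
  29: 29 − 1² = 28, 29 − 2² = 25 = 5² ⇒ 29 = 2² + 5².
  97: 97 − 1² = 96, 97 − 2² = 93, 97 − 3² = 88, 97 − 4² = 81 = 9² ⇒ 97 = 4² + 9².
  Combine using the Brahmagupta–Fibonacci identity (a² + b²)(c² + d²) = (ac − bd)² + (ad + bc)² = (ac + bd)² + (ad − bc)²:
  29 · 97 = 2813: from (2² + 5²)(4² + 9²), take (2·4 − 5·9, 2·9 + 5·4) = (8 − 45, 18 + 20) = (-37, 38); dropping signs (only squares matter) gives (37, 38); check 37² + 38² = 1369 + 1444 = 2813 ✓.
  Scale by k = 3: (3·37, 3·38) = (111, 114).
Step 4: Order so x ≤ y and verify: 111² + 114² = 12321 + 12996 = 25317 = n. ✓

n = 25317 = 111² + 114² (one valid representation with x ≤ y).


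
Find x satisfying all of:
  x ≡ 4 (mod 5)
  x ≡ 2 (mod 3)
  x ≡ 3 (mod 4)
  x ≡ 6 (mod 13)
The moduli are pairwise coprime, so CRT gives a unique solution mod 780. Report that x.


Product of moduli M = 5 · 3 · 4 · 13 = 780.
Merge one congruence at a time:
  Start: x ≡ 4 (mod 5).
  Combine with x ≡ 2 (mod 3); new modulus lcm = 15.
    Write x = 4 + 5·t and substitute into x ≡ 2 (mod 3): 5·t ≡ 2 − 4 = -2 (mod 3).
    Reduce coefficients mod 3: 2·t ≡ 1 (mod 3).
    The inverse of 2 mod 3 is 2 (since 2·2 = 4 = 1·3 + 1), so t ≡ 2·1 = 2 ≡ 2 (mod 3).
    Then x = 4 + 5·2 = 14, valid modulo lcm(5, 3) = 15: x ≡ 14 (mod 15).
  Combine with x ≡ 3 (mod 4); new modulus lcm = 60.
    Write x = 14 + 15·t and substitute into x ≡ 3 (mod 4): 15·t ≡ 3 − 14 = -11 (mod 4).
    Reduce coefficients mod 4: 3·t ≡ 1 (mod 4).
    The inverse of 3 mod 4 is 3 (since 3·3 = 9 = 2·4 + 1), so t ≡ 3·1 = 3 ≡ 3 (mod 4).
    Then x = 14 + 15·3 = 59, valid modulo lcm(15, 4) = 60: x ≡ 59 (mod 60).
  Combine with x ≡ 6 (mod 13); new modulus lcm = 780.
    Write x = 59 + 60·t and substitute into x ≡ 6 (mod 13): 60·t ≡ 6 − 59 = -53 (mod 13).
    Reduce coefficients mod 13: 8·t ≡ 12 (mod 13).
    The inverse of 8 mod 13 is 5 (since 8·5 = 40 = 3·13 + 1), so t ≡ 5·12 = 60 ≡ 8 (mod 13).
    Then x = 59 + 60·8 = 539, valid modulo lcm(60, 13) = 780: x ≡ 539 (mod 780).
Verify against each original: 539 mod 5 = 4, 539 mod 3 = 2, 539 mod 4 = 3, 539 mod 13 = 6.

x ≡ 539 (mod 780).


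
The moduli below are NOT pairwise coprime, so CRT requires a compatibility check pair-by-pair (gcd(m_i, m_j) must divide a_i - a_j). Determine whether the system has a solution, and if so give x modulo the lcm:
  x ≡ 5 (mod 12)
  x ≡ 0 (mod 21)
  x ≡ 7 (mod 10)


Moduli 12, 21, 10 are not pairwise coprime, so CRT works modulo lcm(m_i) when all pairwise compatibility conditions hold.
Pairwise compatibility: gcd(m_i, m_j) must divide a_i - a_j for every pair.
Merge one congruence at a time:
  Start: x ≡ 5 (mod 12).
  Combine with x ≡ 0 (mod 21): gcd(12, 21) = 3, and 0 - 5 = -5 is NOT divisible by 3.
    ⇒ system is inconsistent (no integer solution).

No solution (the system is inconsistent).


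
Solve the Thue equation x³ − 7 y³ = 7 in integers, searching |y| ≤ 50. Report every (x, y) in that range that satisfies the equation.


The equation is x³ - 7y³ = 7. For fixed y, x³ = 7·y³ + 7, so a solution requires the RHS to be a perfect cube.
Strategy: iterate y from -50 to 50, compute RHS = 7·y³ + 7, and check whether it is a (positive or negative) perfect cube.
Check small values of y:
  y = 0: RHS = 7 is not a perfect cube.
  y = 1: RHS = 14 is not a perfect cube.
  y = -1: RHS = 0 = (0)³ ⇒ x = 0 works.
  y = 2: RHS = 63 is not a perfect cube.
  y = -2: RHS = -49 is not a perfect cube.
  y = 3: RHS = 196 is not a perfect cube.
  y = -3: RHS = -182 is not a perfect cube.
Continuing the search up to |y| = 50 finds no further solutions beyond those listed.
Collected solutions: (0, -1).

Solutions (with |y| ≤ 50): (0, -1).


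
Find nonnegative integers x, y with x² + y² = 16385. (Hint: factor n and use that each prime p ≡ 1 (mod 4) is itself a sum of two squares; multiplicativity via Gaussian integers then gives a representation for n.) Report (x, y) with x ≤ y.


Step 1: Factor n = 16385 = 5 · 29 · 113.
Step 2: Check the mod-4 condition on each prime factor: 5 ≡ 1 (mod 4), exponent 1; 29 ≡ 1 (mod 4), exponent 1; 113 ≡ 1 (mod 4), exponent 1.
All primes ≡ 3 (mod 4) appear to even exponent (or don't appear), so by the two-squares theorem n IS expressible as a sum of two squares.
Step 3: Build a representation. Here n = 5 · 29 · 113 is a product of primes ≡ 1 (mod 4). Each prime p ≡ 1 (mod 4) is itself a sum of two squares; find a² by testing p − a² for a perfect square:
  5: 5 − 1² = 4 = 2² ⇒ 5 = 1² + 2².
  29: 29 − 1² = 28, 29 − 2² = 25 = 5² ⇒ 29 = 2² + 5².
  113: 113 − 1² = 112, 113 − 2² = 109, 113 − 3² = 104, 113 − 4² = 97, 113 − 5² = 88, 113 − 6² = 77, 113 − 7² = 64 = 8² ⇒ 113 = 7² + 8².
  Combine using the Brahmagupta–Fibonacci identity (a² + b²)(c² + d²) = (ac − bd)² + (ad + bc)² = (ac + bd)² + (ad − bc)²:
  5 · 29 = 145: from (1² + 2²)(2² + 5²), take (1·2 − 2·5, 1·5 + 2·2) = (2 − 10, 5 + 4) = (-8, 9); dropping signs (only squares matter) gives (8, 9); check 8² + 9² = 64 + 81 = 145 ✓.
  145 · 113 = 16385: from (8² + 9²)(7² + 8²), take (8·7 − 9·8, 8·8 + 9·7) = (56 − 72, 64 + 63) = (-16, 127); dropping signs (only squares matter) gives (16, 127); check 16² + 127² = 256 + 16129 = 16385 ✓.
Step 4: Order so x ≤ y and verify: 16² + 127² = 256 + 16129 = 16385 = n. ✓

n = 16385 = 16² + 127² (one valid representation with x ≤ y).


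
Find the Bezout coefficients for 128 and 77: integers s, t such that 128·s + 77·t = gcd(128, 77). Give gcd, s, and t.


Euclidean algorithm on (128, 77) — divide until remainder is 0:
  128 = 1 · 77 + 51
  77 = 1 · 51 + 26
  51 = 1 · 26 + 25
  26 = 1 · 25 + 1
  25 = 25 · 1 + 0
gcd(128, 77) = 1.
Track Bezout coefficients alongside the remainders: start with r₀ = 128 = a·1 + b·0 (s = 1, t = 0) and r₁ = 77 = a·0 + b·1 (s = 0, t = 1); each new remainder r_{k+1} = r_{k-1} − q_k·r_k inherits s_{k+1} = s_{k-1} − q_k·s_k, t_{k+1} = t_{k-1} − q_k·t_k, so r_k = a·s_k + b·t_k at every step:
  q = 1: r = 51, s = 1 − 1·0 = 1, t = 0 − 1·1 = -1  (check: 128·1 + 77·(-1) = 51)
  q = 1: r = 26, s = 0 − 1·1 = -1, t = 1 − 1·(-1) = 2  (check: 128·(-1) + 77·2 = 26)
  q = 1: r = 25, s = 1 − 1·(-1) = 2, t = -1 − 1·2 = -3  (check: 128·2 + 77·(-3) = 25)
  q = 1: r = 1, s = -1 − 1·2 = -3, t = 2 − 1·(-3) = 5  (check: 128·(-3) + 77·5 = 1)
The row with r = 1 (the gcd) gives the Bezout coefficients s = -3, t = 5.
Result: 128 · (-3) + 77 · (5) = 1.

gcd(128, 77) = 1; s = -3, t = 5 (check: 128·(-3) + 77·5 = 1).
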